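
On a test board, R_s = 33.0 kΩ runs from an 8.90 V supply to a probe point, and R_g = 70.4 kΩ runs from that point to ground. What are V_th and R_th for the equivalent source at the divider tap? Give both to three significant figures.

V_th = 6.06 V, R_th = 22.5 kΩ

V_th is the open-circuit tap voltage: 8.90 × 70.4/(33.0 + 70.4) = 6.06 V.
With the supply zeroed, R_s and R_g appear in parallel from the tap: R_th = R_s‖R_g = (33.0 × 70.4)/103.4 = 22.5 kΩ.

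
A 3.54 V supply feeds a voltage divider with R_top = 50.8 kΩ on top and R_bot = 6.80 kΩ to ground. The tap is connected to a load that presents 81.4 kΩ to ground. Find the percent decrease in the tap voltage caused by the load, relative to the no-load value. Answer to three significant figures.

The divider's output (Thévenin) resistance is R_top‖R_bot = 5.997 kΩ.
Fractional drop under load = R_th/(R_th + R_L) = 5.997 / (5.997 + 81.4) = 0.06862.
So the output falls by 6.86 %.

6.86 %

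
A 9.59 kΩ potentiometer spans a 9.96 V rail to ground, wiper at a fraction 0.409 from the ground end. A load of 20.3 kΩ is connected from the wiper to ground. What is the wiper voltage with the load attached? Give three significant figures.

The wiper splits the pot into (1−α)R = 5.668 kΩ above and αR = 3.922 kΩ below.
Lower section ‖ load = 3.287 kΩ.
V_wiper = 9.96 × 3.287/(5.668 + 3.287) = 3.66 V.

V ≈ 3.66 V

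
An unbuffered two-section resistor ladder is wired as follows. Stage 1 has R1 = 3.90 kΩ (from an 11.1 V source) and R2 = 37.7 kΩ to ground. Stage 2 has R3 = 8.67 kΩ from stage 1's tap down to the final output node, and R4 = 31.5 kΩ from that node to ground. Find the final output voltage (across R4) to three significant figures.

Stage 2 presents R3+R4 = 40.17 kΩ as a load on stage 1's tap.
Stage 1's lower leg becomes R2‖(R3+R4) = 19.45 kΩ, so V_mid = 11.1 × 19.45/23.35 = 9.246 V.
Stage 2 is itself unloaded: V_out = V_mid × R4/(R3+R4) = 9.246 × 31.5/40.17 = 7.25 V.

V_out ≈ 7.25 V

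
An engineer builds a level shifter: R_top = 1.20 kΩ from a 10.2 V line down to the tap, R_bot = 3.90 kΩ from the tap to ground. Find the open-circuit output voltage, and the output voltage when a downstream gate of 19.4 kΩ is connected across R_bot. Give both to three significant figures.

Open-circuit: V = 10.2 × 3.90/(1.20 + 3.90) = 7.80 V.
With the load, R_bot becomes R_bot‖R_L = 3.247 kΩ, so V = 10.2 × 3.247/4.447 = 7.45 V.

Unloaded: 7.80 V; loaded: 7.45 V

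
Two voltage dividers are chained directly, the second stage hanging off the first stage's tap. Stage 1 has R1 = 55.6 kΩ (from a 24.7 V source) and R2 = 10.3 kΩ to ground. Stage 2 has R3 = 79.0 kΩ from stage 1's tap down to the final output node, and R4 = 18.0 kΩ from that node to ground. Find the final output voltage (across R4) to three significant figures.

Stage 2 presents R3+R4 = 97.00 kΩ as a load on stage 1's tap.
Stage 1's lower leg becomes R2‖(R3+R4) = 9.311 kΩ, so V_mid = 24.7 × 9.311/64.91 = 3.543 V.
Stage 2 is itself unloaded: V_out = V_mid × R4/(R3+R4) = 3.543 × 18.0/97.00 = 0.657 V.

V_out ≈ 0.657 V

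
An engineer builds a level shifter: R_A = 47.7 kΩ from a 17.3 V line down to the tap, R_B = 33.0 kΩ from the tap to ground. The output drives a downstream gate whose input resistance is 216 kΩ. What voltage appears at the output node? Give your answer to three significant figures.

V_out ≈ 6.49 V

The load sits in parallel with R_B: R_B‖R_L = (33.0 × 216) / (33.0 + 216) = 28.63 kΩ.
V_out = 17.3 × 28.63 / (47.7 + 28.63) = 17.3 × 28.63/76.33 = 6.49 V.
(Unloaded it would have been 7.07 V.)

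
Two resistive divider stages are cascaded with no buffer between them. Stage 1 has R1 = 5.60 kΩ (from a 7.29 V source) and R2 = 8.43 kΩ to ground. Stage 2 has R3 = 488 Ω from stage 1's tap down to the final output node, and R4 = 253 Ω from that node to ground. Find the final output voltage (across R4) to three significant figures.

V_out ≈ 0.270 V

Stage 2 presents R3+R4 = 741.0 Ω as a load on stage 1's tap.
Stage 1's lower leg becomes R2‖(R3+R4) = 681.1 Ω, so V_mid = 7.29 × 681.1/6281 = 0.7905 V.
Stage 2 is itself unloaded: V_out = V_mid × R4/(R3+R4) = 0.7905 × 253/741.0 = 0.270 V.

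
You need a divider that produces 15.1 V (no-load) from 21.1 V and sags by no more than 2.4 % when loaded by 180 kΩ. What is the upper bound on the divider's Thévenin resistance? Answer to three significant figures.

R_th ≤ 4.43 kΩ

Loading drop = R_th/(R_th + R_L) ≤ 0.0240, so R_th ≤ R_L · ε/(1−ε) = 180 kΩ × 0.0240/0.9760 = 4.43 kΩ.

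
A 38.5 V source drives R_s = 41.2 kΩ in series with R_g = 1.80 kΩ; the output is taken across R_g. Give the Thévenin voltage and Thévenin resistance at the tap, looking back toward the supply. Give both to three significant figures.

V_th is the open-circuit tap voltage: 38.5 × 1.80/(41.2 + 1.80) = 1.61 V.
With the supply zeroed, R_s and R_g appear in parallel from the tap: R_th = R_s‖R_g = (41.2 × 1.80)/43.00 = 1.72 kΩ.

V_th = 1.61 V, R_th = 1.72 kΩ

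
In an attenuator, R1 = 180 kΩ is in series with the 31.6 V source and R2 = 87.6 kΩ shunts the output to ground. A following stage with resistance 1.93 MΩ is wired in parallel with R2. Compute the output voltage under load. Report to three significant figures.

The load sits in parallel with R2: R2‖R_L = (87.6 × 1930) / (87.6 + 1930) = 83.80 kΩ.
V_out = 31.6 × 83.80 / (180 + 83.80) = 31.6 × 83.80/263.8 = 10.0 V.

V_out ≈ 10.0 V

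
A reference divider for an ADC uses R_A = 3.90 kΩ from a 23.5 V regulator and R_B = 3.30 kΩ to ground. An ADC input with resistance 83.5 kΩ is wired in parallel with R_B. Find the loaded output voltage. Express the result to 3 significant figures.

The load sits in parallel with R_B: R_B‖R_L = (3.30 × 83.5) / (3.30 + 83.5) = 3.175 kΩ.
V_out = 23.5 × 3.175 / (3.90 + 3.175) = 23.5 × 3.175/7.075 = 10.5 V.
(Unloaded it would have been 10.8 V.)

V_out ≈ 10.5 V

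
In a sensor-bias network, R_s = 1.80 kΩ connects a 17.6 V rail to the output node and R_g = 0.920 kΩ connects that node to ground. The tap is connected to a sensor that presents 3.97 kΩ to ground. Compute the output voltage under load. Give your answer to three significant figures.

V_out ≈ 5.16 V

The load sits in parallel with R_g: R_g‖R_L = (920 × 3970) / (920 + 3970) = 746.9 Ω.
V_out = 17.6 × 746.9 / (1800 + 746.9) = 17.6 × 746.9/2547 = 5.16 V.
(Unloaded it would have been 5.95 V.)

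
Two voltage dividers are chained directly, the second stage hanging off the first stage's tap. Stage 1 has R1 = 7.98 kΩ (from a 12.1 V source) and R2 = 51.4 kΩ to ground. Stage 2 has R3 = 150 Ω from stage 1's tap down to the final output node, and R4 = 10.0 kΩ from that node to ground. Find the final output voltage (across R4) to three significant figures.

V_out ≈ 6.14 V

Stage 2 presents R3+R4 = 10150 Ω as a load on stage 1's tap.
Stage 1's lower leg becomes R2‖(R3+R4) = 8476 Ω, so V_mid = 12.1 × 8476/16460 = 6.232 V.
Stage 2 is itself unloaded: V_out = V_mid × R4/(R3+R4) = 6.232 × 10000/10150 = 6.14 V.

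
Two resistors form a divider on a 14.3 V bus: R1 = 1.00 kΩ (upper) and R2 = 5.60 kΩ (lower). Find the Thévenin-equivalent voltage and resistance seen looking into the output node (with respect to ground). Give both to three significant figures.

V_th = 12.1 V, R_th = 848 Ω

V_th is the open-circuit tap voltage: 14.3 × 5.60/(1.00 + 5.60) = 12.1 V.
With the supply zeroed, R1 and R2 appear in parallel from the tap: R_th = R1‖R2 = (1.00 × 5.60)/6.600 = 848 Ω.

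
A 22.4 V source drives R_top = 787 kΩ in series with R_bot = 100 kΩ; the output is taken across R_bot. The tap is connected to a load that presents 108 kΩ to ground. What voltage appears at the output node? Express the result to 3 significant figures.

The load sits in parallel with R_bot: R_bot‖R_L = (100 × 108) / (100 + 108) = 51.92 kΩ.
V_out = 22.4 × 51.92 / (787 + 51.92) = 22.4 × 51.92/838.9 = 1.39 V.

V_out ≈ 1.39 V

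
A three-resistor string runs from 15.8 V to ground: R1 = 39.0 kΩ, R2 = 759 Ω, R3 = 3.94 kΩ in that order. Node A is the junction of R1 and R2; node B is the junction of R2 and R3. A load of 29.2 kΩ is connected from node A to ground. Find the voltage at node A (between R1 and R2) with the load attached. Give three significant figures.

V ≈ 1.49 V

Below node A the series string R2+R3 = 4699 Ω sits in parallel with the 29200 Ω load: 4048 Ω.
V_A = 15.8 × 4048/(39000 + 4048) = 1.49 V.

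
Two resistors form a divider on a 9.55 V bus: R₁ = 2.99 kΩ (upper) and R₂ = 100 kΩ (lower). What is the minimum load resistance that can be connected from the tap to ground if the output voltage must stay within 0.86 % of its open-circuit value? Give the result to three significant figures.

R_L(min) ≈ 335 kΩ

Output resistance R_th = R₁‖R₂ = (2.99 × 100)/103.0 = 2.903 kΩ.
The fractional drop is R_th/(R_th + R_L); requiring this ≤ 0.00860 gives R_L ≥ R_th(1/0.00860 − 1) = 2.903 × 115.3 = 335 kΩ.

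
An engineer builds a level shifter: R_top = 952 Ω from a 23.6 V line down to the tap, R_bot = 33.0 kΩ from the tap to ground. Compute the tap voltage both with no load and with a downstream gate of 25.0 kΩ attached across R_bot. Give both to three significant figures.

Open-circuit: V = 23.6 × 33000/(952 + 33000) = 22.9 V.
With the load, R_bot becomes R_bot‖R_L = 14220 Ω, so V = 23.6 × 14220/15180 = 22.1 V.

Unloaded: 22.9 V; loaded: 22.1 V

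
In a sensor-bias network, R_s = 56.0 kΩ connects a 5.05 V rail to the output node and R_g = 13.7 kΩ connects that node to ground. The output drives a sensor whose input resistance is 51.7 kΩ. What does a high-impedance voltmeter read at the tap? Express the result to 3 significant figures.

The load sits in parallel with R_g: R_g‖R_L = (13.7 × 51.7) / (13.7 + 51.7) = 10.83 kΩ.
V_out = 5.05 × 10.83 / (56.0 + 10.83) = 5.05 × 10.83/66.83 = 0.818 V.
(Unloaded it would have been 0.993 V.)

V_out ≈ 0.818 V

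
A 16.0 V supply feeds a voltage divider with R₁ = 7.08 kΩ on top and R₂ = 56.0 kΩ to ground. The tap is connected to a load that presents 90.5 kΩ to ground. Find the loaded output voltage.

The load sits in parallel with R₂: R₂‖R_L = (56.0 × 90.5) / (56.0 + 90.5) = 34.59 kΩ.
V_out = 16.0 × 34.59 / (7.08 + 34.59) = 16.0 × 34.59/41.67 = 13.3 V.

V_out ≈ 13.3 V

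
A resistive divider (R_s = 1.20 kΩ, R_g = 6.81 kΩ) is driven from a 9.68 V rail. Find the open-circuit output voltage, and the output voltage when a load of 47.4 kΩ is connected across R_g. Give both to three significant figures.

Unloaded: 8.23 V; loaded: 8.06 V

Open-circuit: V = 9.68 × 6.81/(1.20 + 6.81) = 8.23 V.
With the load, R_g becomes R_g‖R_L = 5.955 kΩ, so V = 9.68 × 5.955/7.155 = 8.06 V.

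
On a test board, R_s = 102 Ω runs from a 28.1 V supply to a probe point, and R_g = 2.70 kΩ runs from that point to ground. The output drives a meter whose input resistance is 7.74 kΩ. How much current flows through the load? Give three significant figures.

R_g‖R_L = 2002 Ω; V_out = 28.1 × 2002/2104 = 26.74 V.
I_L = V_out / R_L = 26.74 / 7.74 kΩ = 3.45 mA.

I_L ≈ 3.45 mA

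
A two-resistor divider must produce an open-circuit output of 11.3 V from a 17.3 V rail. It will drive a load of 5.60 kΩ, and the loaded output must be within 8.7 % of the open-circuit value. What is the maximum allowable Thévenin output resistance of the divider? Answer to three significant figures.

R_th ≤ 534 Ω

Loading drop = R_th/(R_th + R_L) ≤ 0.0870, so R_th ≤ R_L · ε/(1−ε) = 5.60 kΩ × 0.0870/0.9130 = 534 Ω.
(Any R1, R2 with R2/(R1+R2) = 0.653 and R1‖R2 ≤ 534 Ω will meet the spec.)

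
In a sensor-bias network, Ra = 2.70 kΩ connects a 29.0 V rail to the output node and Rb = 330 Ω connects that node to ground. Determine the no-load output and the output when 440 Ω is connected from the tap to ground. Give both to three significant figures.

Unloaded: 3.16 V; loaded: 1.89 V

Open-circuit: V = 29.0 × 330/(2700 + 330) = 3.16 V.
With the load, Rb becomes Rb‖R_L = 188.6 Ω, so V = 29.0 × 188.6/2889 = 1.89 V.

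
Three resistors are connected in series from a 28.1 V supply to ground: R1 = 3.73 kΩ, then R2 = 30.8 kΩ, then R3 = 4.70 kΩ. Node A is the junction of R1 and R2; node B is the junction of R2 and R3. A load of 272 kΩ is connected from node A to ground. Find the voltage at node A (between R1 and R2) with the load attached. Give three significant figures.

Below node A the series string R2+R3 = 35.50 kΩ sits in parallel with the 272 kΩ load: 31.40 kΩ.
V_A = 28.1 × 31.40/(3.73 + 31.40) = 25.1 V.

V ≈ 25.1 V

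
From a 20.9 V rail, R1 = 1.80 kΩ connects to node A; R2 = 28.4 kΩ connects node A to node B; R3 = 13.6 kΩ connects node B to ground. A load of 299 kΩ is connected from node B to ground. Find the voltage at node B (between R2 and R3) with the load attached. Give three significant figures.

At node B, R3 is in parallel with the load: R3‖R_L = 13.01 kΩ.
Below node A the resistance is R2 + (R3‖R_L) = 41.41 kΩ, so V_A = 20.9 × 41.41/43.21 = 20.03 V.
Then V_B = V_A × (R3‖R_L)/(R2 + R3‖R_L) = 20.03 × 13.01/41.41 = 6.29 V.

V ≈ 6.29 V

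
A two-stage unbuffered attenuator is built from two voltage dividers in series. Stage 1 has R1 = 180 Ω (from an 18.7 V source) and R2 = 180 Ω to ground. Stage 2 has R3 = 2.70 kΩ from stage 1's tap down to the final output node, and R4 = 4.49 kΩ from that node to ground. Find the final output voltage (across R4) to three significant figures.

V_out ≈ 5.77 V

Stage 2 presents R3+R4 = 7190 Ω as a load on stage 1's tap.
Stage 1's lower leg becomes R2‖(R3+R4) = 175.6 Ω, so V_mid = 18.7 × 175.6/355.6 = 9.234 V.
Stage 2 is itself unloaded: V_out = V_mid × R4/(R3+R4) = 9.234 × 4490/7190 = 5.77 V.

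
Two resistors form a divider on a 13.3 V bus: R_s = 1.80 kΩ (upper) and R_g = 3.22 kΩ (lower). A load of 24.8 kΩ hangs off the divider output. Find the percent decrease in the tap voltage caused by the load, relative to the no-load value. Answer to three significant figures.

The divider's output (Thévenin) resistance is R_s‖R_g = 1.155 kΩ.
Fractional drop under load = R_th/(R_th + R_L) = 1.155 / (1.155 + 24.8) = 0.04448.
So the output falls by 4.45 %.

4.45 %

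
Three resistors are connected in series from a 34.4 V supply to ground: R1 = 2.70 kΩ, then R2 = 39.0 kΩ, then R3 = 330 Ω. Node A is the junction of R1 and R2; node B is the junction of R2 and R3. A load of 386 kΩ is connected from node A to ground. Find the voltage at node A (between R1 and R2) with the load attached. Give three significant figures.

Below node A the series string R2+R3 = 39330 Ω sits in parallel with the 386000 Ω load: 35690 Ω.
V_A = 34.4 × 35690/(2700 + 35690) = 32.0 V.

V ≈ 32.0 V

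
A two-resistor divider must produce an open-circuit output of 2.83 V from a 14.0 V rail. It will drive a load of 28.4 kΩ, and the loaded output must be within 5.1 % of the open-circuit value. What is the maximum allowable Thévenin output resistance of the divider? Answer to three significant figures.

Loading drop = R_th/(R_th + R_L) ≤ 0.0510, so R_th ≤ R_L · ε/(1−ε) = 28.4 kΩ × 0.0510/0.9490 = 1.53 kΩ.

R_th ≤ 1.53 kΩ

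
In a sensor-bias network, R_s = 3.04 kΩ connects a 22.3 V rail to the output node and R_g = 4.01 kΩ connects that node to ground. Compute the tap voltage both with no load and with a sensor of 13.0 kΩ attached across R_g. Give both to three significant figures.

Unloaded: 12.7 V; loaded: 11.2 V

Open-circuit: V = 22.3 × 4.01/(3.04 + 4.01) = 12.7 V.
With the load, R_g becomes R_g‖R_L = 3.065 kΩ, so V = 22.3 × 3.065/6.105 = 11.2 V.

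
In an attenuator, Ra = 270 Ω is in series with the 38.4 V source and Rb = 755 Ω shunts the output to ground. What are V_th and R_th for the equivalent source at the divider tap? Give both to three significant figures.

V_th is the open-circuit tap voltage: 38.4 × 755/(270 + 755) = 28.3 V.
With the supply zeroed, Ra and Rb appear in parallel from the tap: R_th = Ra‖Rb = (270 × 755)/1025 = 199 Ω.

V_th = 28.3 V, R_th = 199 Ω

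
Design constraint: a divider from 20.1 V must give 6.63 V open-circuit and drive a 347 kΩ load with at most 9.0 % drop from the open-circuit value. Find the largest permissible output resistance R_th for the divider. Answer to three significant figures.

R_th ≤ 34.3 kΩ

Loading drop = R_th/(R_th + R_L) ≤ 0.0900, so R_th ≤ R_L · ε/(1−ε) = 347 kΩ × 0.0900/0.9100 = 34.3 kΩ.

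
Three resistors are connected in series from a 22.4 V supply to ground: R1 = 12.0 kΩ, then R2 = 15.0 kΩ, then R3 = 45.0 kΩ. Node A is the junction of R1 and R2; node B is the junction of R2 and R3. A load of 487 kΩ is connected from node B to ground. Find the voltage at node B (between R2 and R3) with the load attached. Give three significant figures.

V ≈ 13.5 V

At node B, R3 is in parallel with the load: R3‖R_L = 41.19 kΩ.
Below node A the resistance is R2 + (R3‖R_L) = 56.19 kΩ, so V_A = 22.4 × 56.19/68.19 = 18.46 V.
Then V_B = V_A × (R3‖R_L)/(R2 + R3‖R_L) = 18.46 × 41.19/56.19 = 13.5 V.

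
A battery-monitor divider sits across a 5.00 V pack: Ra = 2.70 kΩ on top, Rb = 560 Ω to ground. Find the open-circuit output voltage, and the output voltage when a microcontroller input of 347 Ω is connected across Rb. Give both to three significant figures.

Unloaded: 0.859 V; loaded: 0.368 V

Open-circuit: V = 5.00 × 560/(2700 + 560) = 0.859 V.
With the load, Rb becomes Rb‖R_L = 214.2 Ω, so V = 5.00 × 214.2/2914 = 0.368 V.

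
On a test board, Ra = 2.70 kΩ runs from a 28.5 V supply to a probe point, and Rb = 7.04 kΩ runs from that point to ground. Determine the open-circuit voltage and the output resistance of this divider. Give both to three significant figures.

V_th = 20.6 V, R_th = 1.95 kΩ

V_th is the open-circuit tap voltage: 28.5 × 7.04/(2.70 + 7.04) = 20.6 V.
With the supply zeroed, Ra and Rb appear in parallel from the tap: R_th = Ra‖Rb = (2.70 × 7.04)/9.740 = 1.95 kΩ.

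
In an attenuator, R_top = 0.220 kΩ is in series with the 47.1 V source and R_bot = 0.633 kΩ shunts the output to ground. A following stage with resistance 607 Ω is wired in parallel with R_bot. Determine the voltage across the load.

The load sits in parallel with R_bot: R_bot‖R_L = (633 × 607) / (633 + 607) = 309.9 Ω.
V_out = 47.1 × 309.9 / (220 + 309.9) = 47.1 × 309.9/529.9 = 27.5 V.
(Unloaded it would have been 35.0 V.)

V_out ≈ 27.5 V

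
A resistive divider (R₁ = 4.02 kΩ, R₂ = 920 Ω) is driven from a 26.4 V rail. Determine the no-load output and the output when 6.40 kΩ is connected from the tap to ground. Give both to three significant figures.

Unloaded: 4.92 V; loaded: 4.40 V

Open-circuit: V = 26.4 × 920/(4020 + 920) = 4.92 V.
With the load, R₂ becomes R₂‖R_L = 804.4 Ω, so V = 26.4 × 804.4/4824 = 4.40 V.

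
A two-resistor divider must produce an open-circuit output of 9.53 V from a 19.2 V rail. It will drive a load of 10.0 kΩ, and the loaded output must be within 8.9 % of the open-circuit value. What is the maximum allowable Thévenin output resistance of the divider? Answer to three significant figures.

Loading drop = R_th/(R_th + R_L) ≤ 0.0890, so R_th ≤ R_L · ε/(1−ε) = 10.0 kΩ × 0.0890/0.9110 = 977 Ω.
(Any R1, R2 with R2/(R1+R2) = 0.496 and R1‖R2 ≤ 977 Ω will meet the spec.)

R_th ≤ 977 Ω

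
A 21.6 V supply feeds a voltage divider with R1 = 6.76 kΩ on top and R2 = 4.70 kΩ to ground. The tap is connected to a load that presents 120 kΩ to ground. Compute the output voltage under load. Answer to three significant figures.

The load sits in parallel with R2: R2‖R_L = (4.70 × 120) / (4.70 + 120) = 4.523 kΩ.
V_out = 21.6 × 4.523 / (6.76 + 4.523) = 21.6 × 4.523/11.28 = 8.66 V.

V_out ≈ 8.66 V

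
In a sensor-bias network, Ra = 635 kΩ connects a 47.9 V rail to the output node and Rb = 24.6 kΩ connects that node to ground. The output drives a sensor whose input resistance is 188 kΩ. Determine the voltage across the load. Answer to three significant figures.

V_out ≈ 1.59 V

The load sits in parallel with Rb: Rb‖R_L = (24.6 × 188) / (24.6 + 188) = 21.75 kΩ.
V_out = 47.9 × 21.75 / (635 + 21.75) = 47.9 × 21.75/656.8 = 1.59 V.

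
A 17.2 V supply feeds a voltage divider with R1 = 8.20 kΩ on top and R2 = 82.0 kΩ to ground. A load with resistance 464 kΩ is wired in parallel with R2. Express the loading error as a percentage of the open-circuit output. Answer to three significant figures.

1.58 %

The divider's output (Thévenin) resistance is R1‖R2 = 7.455 kΩ.
Fractional drop under load = R_th/(R_th + R_L) = 7.455 / (7.455 + 464) = 0.01581.
So the output falls by 1.58 %.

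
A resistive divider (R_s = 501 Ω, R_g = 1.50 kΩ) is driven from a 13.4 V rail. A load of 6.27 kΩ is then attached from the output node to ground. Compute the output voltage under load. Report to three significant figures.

V_out ≈ 9.48 V

The load sits in parallel with R_g: R_g‖R_L = (1500 × 6270) / (1500 + 6270) = 1210 Ω.
V_out = 13.4 × 1210 / (501 + 1210) = 13.4 × 1210/1711 = 9.48 V.
(Unloaded it would have been 10.0 V.)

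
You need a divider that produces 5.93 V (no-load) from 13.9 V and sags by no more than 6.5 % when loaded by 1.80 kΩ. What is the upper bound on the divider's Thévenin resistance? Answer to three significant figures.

R_th ≤ 125 Ω

Loading drop = R_th/(R_th + R_L) ≤ 0.0650, so R_th ≤ R_L · ε/(1−ε) = 1.80 kΩ × 0.0650/0.9350 = 125 Ω.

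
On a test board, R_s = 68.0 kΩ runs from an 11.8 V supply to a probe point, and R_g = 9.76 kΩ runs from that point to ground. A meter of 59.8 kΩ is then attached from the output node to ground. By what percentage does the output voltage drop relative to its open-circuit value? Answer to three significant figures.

12.5 %

Unloaded V = 11.8 × 9.76/77.76 = 1.4811 V.
Loaded: R_g‖R_L = 8.391 kΩ, giving V = 11.8 × 8.391/76.39 = 1.2961 V.
Drop = (1.4811 − 1.2961) / 1.4811 = 12.5 %.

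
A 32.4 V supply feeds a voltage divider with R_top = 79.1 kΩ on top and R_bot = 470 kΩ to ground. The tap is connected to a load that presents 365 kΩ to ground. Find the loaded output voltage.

V_out ≈ 23.4 V

The load sits in parallel with R_bot: R_bot‖R_L = (470 × 365) / (470 + 365) = 205.4 kΩ.
V_out = 32.4 × 205.4 / (79.1 + 205.4) = 32.4 × 205.4/284.5 = 23.4 V.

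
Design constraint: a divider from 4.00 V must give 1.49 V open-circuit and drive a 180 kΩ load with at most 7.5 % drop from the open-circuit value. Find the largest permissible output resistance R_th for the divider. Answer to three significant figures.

R_th ≤ 14.6 kΩ

Loading drop = R_th/(R_th + R_L) ≤ 0.0750, so R_th ≤ R_L · ε/(1−ε) = 180 kΩ × 0.0750/0.9250 = 14.6 kΩ.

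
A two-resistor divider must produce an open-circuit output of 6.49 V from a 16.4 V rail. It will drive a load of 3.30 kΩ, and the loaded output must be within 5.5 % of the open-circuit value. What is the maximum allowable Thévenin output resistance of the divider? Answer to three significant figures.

R_th ≤ 192 Ω

Loading drop = R_th/(R_th + R_L) ≤ 0.0550, so R_th ≤ R_L · ε/(1−ε) = 3.30 kΩ × 0.0550/0.9450 = 192 Ω.
(Any R1, R2 with R2/(R1+R2) = 0.396 and R1‖R2 ≤ 192 Ω will meet the spec.)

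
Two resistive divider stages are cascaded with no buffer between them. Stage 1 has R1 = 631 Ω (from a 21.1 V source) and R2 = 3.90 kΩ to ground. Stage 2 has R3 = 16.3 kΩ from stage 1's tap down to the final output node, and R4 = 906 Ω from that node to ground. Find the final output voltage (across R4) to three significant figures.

Stage 2 presents R3+R4 = 17210 Ω as a load on stage 1's tap.
Stage 1's lower leg becomes R2‖(R3+R4) = 3179 Ω, so V_mid = 21.1 × 3179/3810 = 17.61 V.
Stage 2 is itself unloaded: V_out = V_mid × R4/(R3+R4) = 17.61 × 906/17210 = 0.927 V.

V_out ≈ 0.927 V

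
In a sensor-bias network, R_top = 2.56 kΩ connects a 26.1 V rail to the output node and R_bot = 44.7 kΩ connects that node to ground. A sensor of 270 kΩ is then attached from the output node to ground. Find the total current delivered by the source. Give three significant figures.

I ≈ 0.638 mA

R_bot‖R_L = 38.35 kΩ, so the source sees R_top + R_bot‖R_L = 40.91 kΩ.
I = 26.1 V / 40.91 kΩ = 0.638 mA.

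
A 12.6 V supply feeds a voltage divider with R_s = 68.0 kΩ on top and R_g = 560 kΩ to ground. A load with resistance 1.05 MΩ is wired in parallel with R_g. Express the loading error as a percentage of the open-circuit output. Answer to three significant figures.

The divider's output (Thévenin) resistance is R_s‖R_g = 60.64 kΩ.
Fractional drop under load = R_th/(R_th + R_L) = 60.64 / (60.64 + 1050) = 0.05460.
So the output falls by 5.46 %.

5.46 %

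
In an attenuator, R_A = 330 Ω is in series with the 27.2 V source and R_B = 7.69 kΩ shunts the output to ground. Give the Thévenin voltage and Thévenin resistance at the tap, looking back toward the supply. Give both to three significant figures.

V_th is the open-circuit tap voltage: 27.2 × 7690/(330 + 7690) = 26.1 V.
With the supply zeroed, R_A and R_B appear in parallel from the tap: R_th = R_A‖R_B = (330 × 7690)/8020 = 316 Ω.

V_th = 26.1 V, R_th = 316 Ω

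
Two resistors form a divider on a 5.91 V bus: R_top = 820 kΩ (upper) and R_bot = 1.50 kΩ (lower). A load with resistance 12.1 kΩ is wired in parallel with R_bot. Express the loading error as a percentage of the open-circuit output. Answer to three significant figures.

11.0 %

Unloaded V = 5.91 × 1.50/821.5 = 0.010791 V.
Loaded: R_bot‖R_L = 1.335 kΩ, giving V = 5.91 × 1.335/821.3 = 0.0096030 V.
Drop = (0.010791 − 0.0096030) / 0.010791 = 11.0 %.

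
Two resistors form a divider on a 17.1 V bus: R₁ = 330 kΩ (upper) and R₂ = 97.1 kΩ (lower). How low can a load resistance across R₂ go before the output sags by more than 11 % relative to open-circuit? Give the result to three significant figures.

Output resistance R_th = R₁‖R₂ = (330 × 97.1)/427.1 = 75.02 kΩ.
The fractional drop is R_th/(R_th + R_L); requiring this ≤ 0.110 gives R_L ≥ R_th(1/0.110 − 1) = 75.02 × 8.091 = 607 kΩ.

R_L(min) ≈ 607 kΩ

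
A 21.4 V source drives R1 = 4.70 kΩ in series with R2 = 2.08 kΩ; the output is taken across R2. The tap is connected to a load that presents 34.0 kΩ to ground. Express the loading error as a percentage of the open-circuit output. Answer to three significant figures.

The divider's output (Thévenin) resistance is R1‖R2 = 1.442 kΩ.
Fractional drop under load = R_th/(R_th + R_L) = 1.442 / (1.442 + 34.0) = 0.04068.
So the output falls by 4.07 %.

4.07 %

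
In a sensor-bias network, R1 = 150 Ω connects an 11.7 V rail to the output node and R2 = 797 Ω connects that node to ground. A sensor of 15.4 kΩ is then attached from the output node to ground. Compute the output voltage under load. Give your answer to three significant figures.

V_out ≈ 9.77 V

The load sits in parallel with R2: R2‖R_L = (797 × 15400) / (797 + 15400) = 757.8 Ω.
V_out = 11.7 × 757.8 / (150 + 757.8) = 11.7 × 757.8/907.8 = 9.77 V.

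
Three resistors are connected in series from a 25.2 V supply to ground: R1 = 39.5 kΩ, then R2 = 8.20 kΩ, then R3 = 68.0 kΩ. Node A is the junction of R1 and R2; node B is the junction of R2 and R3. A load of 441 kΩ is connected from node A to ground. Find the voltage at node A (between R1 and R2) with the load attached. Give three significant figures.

Below node A the series string R2+R3 = 76.20 kΩ sits in parallel with the 441 kΩ load: 64.97 kΩ.
V_A = 25.2 × 64.97/(39.5 + 64.97) = 15.7 V.

V ≈ 15.7 V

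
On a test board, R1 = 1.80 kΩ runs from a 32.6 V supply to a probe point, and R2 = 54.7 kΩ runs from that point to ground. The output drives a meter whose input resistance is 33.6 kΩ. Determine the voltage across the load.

V_out ≈ 30.0 V

The load sits in parallel with R2: R2‖R_L = (54.7 × 33.6) / (54.7 + 33.6) = 20.81 kΩ.
V_out = 32.6 × 20.81 / (1.80 + 20.81) = 32.6 × 20.81/22.61 = 30.0 V.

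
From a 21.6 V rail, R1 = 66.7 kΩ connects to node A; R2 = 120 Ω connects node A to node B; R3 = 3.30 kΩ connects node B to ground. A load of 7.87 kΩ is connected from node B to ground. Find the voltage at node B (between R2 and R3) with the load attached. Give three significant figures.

At node B, R3 is in parallel with the load: R3‖R_L = 2325 Ω.
Below node A the resistance is R2 + (R3‖R_L) = 2445 Ω, so V_A = 21.6 × 2445/69150 = 0.7638 V.
Then V_B = V_A × (R3‖R_L)/(R2 + R3‖R_L) = 0.7638 × 2325/2445 = 0.726 V.

V ≈ 0.726 V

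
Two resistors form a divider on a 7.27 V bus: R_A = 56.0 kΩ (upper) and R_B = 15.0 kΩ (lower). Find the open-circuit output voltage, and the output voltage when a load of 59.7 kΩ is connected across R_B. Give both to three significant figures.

Unloaded: 1.54 V; loaded: 1.28 V

Open-circuit: V = 7.27 × 15.0/(56.0 + 15.0) = 1.54 V.
With the load, R_B becomes R_B‖R_L = 11.99 kΩ, so V = 7.27 × 11.99/67.99 = 1.28 V.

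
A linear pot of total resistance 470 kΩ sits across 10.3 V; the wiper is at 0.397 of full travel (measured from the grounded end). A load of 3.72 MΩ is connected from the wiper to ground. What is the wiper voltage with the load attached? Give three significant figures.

V ≈ 3.97 V

The wiper splits the pot into (1−α)R = 283.4 kΩ above and αR = 186.6 kΩ below.
Lower section ‖ load = 177.7 kΩ.
V_wiper = 10.3 × 177.7/(283.4 + 177.7) = 3.97 V.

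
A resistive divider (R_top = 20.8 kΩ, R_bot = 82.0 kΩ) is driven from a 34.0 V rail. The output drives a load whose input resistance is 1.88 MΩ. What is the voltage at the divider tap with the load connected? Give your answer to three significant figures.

The load sits in parallel with R_bot: R_bot‖R_L = (82.0 × 1880) / (82.0 + 1880) = 78.57 kΩ.
V_out = 34.0 × 78.57 / (20.8 + 78.57) = 34.0 × 78.57/99.37 = 26.9 V.

V_out ≈ 26.9 V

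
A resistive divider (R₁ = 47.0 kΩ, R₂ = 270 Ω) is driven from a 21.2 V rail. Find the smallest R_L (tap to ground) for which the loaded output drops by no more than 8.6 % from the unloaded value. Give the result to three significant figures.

Output resistance R_th = R₁‖R₂ = (47000 × 270)/47270 = 268.5 Ω.
The fractional drop is R_th/(R_th + R_L); requiring this ≤ 0.0860 gives R_L ≥ R_th(1/0.0860 − 1) = 268.5 × 10.63 = 2.85 kΩ.

R_L(min) ≈ 2.85 kΩ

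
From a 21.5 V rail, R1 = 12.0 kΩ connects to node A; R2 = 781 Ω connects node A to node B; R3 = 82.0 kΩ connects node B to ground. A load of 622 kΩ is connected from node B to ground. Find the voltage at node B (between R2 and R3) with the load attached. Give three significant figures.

V ≈ 18.3 V

At node B, R3 is in parallel with the load: R3‖R_L = 72450 Ω.
Below node A the resistance is R2 + (R3‖R_L) = 73230 Ω, so V_A = 21.5 × 73230/85230 = 18.47 V.
Then V_B = V_A × (R3‖R_L)/(R2 + R3‖R_L) = 18.47 × 72450/73230 = 18.3 V.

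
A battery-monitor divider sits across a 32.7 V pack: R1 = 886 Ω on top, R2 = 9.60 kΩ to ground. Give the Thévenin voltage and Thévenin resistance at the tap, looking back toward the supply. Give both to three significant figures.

V_th is the open-circuit tap voltage: 32.7 × 9600/(886 + 9600) = 29.9 V.
With the supply zeroed, R1 and R2 appear in parallel from the tap: R_th = R1‖R2 = (886 × 9600)/10490 = 811 Ω.

V_th = 29.9 V, R_th = 811 Ω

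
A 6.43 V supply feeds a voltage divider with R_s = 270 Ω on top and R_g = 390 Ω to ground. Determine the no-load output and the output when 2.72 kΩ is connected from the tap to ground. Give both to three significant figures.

Unloaded: 3.80 V; loaded: 3.59 V

Open-circuit: V = 6.43 × 390/(270 + 390) = 3.80 V.
With the load, R_g becomes R_g‖R_L = 341.1 Ω, so V = 6.43 × 341.1/611.1 = 3.59 V.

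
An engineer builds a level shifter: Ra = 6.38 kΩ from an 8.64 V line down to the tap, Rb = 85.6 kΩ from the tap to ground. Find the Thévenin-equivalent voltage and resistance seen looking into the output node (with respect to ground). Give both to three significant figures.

V_th is the open-circuit tap voltage: 8.64 × 85.6/(6.38 + 85.6) = 8.04 V.
With the supply zeroed, Ra and Rb appear in parallel from the tap: R_th = Ra‖Rb = (6.38 × 85.6)/91.98 = 5.94 kΩ.

V_th = 8.04 V, R_th = 5.94 kΩ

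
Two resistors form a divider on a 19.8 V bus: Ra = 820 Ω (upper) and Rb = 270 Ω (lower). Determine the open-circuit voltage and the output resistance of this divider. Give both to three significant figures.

V_th = 4.90 V, R_th = 203 Ω

V_th is the open-circuit tap voltage: 19.8 × 270/(820 + 270) = 4.90 V.
With the supply zeroed, Ra and Rb appear in parallel from the tap: R_th = Ra‖Rb = (820 × 270)/1090 = 203 Ω.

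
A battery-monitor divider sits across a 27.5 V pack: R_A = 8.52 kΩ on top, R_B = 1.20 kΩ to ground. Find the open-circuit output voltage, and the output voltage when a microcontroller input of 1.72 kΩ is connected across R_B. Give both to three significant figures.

Open-circuit: V = 27.5 × 1.20/(8.52 + 1.20) = 3.40 V.
With the load, R_B becomes R_B‖R_L = 0.7068 kΩ, so V = 27.5 × 0.7068/9.227 = 2.11 V.

Unloaded: 3.40 V; loaded: 2.11 V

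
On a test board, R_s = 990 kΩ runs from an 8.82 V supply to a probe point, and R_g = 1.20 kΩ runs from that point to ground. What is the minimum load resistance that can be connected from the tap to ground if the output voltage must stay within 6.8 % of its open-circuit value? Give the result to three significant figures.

R_L(min) ≈ 16.4 kΩ

Output resistance R_th = R_s‖R_g = (990 × 1.20)/991.2 = 1.199 kΩ.
The fractional drop is R_th/(R_th + R_L); requiring this ≤ 0.0680 gives R_L ≥ R_th(1/0.0680 − 1) = 1.199 × 13.71 = 16.4 kΩ.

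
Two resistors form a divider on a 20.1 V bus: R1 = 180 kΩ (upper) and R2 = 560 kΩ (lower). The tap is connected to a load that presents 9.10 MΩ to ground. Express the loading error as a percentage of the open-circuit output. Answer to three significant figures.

The divider's output (Thévenin) resistance is R1‖R2 = 136.2 kΩ.
Fractional drop under load = R_th/(R_th + R_L) = 136.2 / (136.2 + 9100) = 0.01475.
So the output falls by 1.47 %.

1.47 %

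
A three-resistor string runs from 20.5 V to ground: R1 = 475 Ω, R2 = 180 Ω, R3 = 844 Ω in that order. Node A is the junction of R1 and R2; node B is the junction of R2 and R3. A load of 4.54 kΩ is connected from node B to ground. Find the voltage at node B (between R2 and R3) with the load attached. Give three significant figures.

At node B, R3 is in parallel with the load: R3‖R_L = 711.7 Ω.
Below node A the resistance is R2 + (R3‖R_L) = 891.7 Ω, so V_A = 20.5 × 891.7/1367 = 13.38 V.
Then V_B = V_A × (R3‖R_L)/(R2 + R3‖R_L) = 13.38 × 711.7/891.7 = 10.7 V.

V ≈ 10.7 V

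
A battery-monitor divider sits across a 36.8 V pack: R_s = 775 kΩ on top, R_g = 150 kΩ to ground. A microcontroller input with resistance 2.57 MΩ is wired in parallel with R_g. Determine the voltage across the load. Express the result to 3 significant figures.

V_out ≈ 5.69 V

The load sits in parallel with R_g: R_g‖R_L = (150 × 2570) / (150 + 2570) = 141.7 kΩ.
V_out = 36.8 × 141.7 / (775 + 141.7) = 36.8 × 141.7/916.7 = 5.69 V.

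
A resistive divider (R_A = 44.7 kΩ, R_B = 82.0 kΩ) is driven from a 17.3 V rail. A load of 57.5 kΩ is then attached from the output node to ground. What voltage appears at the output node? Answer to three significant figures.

The load sits in parallel with R_B: R_B‖R_L = (82.0 × 57.5) / (82.0 + 57.5) = 33.80 kΩ.
V_out = 17.3 × 33.80 / (44.7 + 33.80) = 17.3 × 33.80/78.50 = 7.45 V.
(Unloaded it would have been 11.2 V.)

V_out ≈ 7.45 V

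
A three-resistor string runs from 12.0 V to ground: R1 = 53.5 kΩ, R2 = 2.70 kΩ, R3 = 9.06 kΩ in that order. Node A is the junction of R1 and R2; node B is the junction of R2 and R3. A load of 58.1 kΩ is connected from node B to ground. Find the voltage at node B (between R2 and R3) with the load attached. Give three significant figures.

V ≈ 1.47 V

At node B, R3 is in parallel with the load: R3‖R_L = 7.838 kΩ.
Below node A the resistance is R2 + (R3‖R_L) = 10.54 kΩ, so V_A = 12.0 × 10.54/64.04 = 1.975 V.
Then V_B = V_A × (R3‖R_L)/(R2 + R3‖R_L) = 1.975 × 7.838/10.54 = 1.47 V.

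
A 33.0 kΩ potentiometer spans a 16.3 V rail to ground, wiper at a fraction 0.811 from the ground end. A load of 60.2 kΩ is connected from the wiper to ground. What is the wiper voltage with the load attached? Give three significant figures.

V ≈ 12.2 V

The wiper splits the pot into (1−α)R = 6.237 kΩ above and αR = 26.76 kΩ below.
Lower section ‖ load = 18.53 kΩ.
V_wiper = 16.3 × 18.53/(6.237 + 18.53) = 12.2 V.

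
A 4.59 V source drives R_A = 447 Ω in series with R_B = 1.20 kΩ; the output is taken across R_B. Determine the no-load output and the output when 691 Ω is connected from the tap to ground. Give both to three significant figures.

Open-circuit: V = 4.59 × 1200/(447 + 1200) = 3.34 V.
With the load, R_B becomes R_B‖R_L = 438.5 Ω, so V = 4.59 × 438.5/885.5 = 2.27 V.

Unloaded: 3.34 V; loaded: 2.27 V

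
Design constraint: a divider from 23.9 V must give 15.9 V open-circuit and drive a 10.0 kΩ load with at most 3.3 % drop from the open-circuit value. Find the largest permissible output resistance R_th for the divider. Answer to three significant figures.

Loading drop = R_th/(R_th + R_L) ≤ 0.0330, so R_th ≤ R_L · ε/(1−ε) = 10.0 kΩ × 0.0330/0.9670 = 341 Ω.
(Any R1, R2 with R2/(R1+R2) = 0.665 and R1‖R2 ≤ 341 Ω will meet the spec.)

R_th ≤ 341 Ω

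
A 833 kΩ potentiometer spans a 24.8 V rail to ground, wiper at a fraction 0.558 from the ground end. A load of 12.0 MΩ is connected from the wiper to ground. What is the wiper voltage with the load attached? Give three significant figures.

V ≈ 13.6 V

The wiper splits the pot into (1−α)R = 368.2 kΩ above and αR = 464.8 kΩ below.
Lower section ‖ load = 447.5 kΩ.
V_wiper = 24.8 × 447.5/(368.2 + 447.5) = 13.6 V.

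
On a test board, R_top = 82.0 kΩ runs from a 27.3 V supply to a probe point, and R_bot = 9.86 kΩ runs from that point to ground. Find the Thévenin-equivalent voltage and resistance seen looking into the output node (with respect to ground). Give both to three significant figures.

V_th = 2.93 V, R_th = 8.80 kΩ

V_th is the open-circuit tap voltage: 27.3 × 9.86/(82.0 + 9.86) = 2.93 V.
With the supply zeroed, R_top and R_bot appear in parallel from the tap: R_th = R_top‖R_bot = (82.0 × 9.86)/91.86 = 8.80 kΩ.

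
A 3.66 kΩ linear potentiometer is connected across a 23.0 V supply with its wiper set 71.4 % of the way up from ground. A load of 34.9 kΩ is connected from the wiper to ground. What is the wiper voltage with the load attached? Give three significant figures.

V ≈ 16.1 V

The wiper splits the pot into (1−α)R = 1.047 kΩ above and αR = 2.613 kΩ below.
Lower section ‖ load = 2.431 kΩ.
V_wiper = 23.0 × 2.431/(1.047 + 2.431) = 16.1 V.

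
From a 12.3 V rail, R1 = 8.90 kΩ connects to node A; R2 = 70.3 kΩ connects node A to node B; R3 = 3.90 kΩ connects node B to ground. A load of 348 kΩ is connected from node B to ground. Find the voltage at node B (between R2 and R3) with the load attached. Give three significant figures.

At node B, R3 is in parallel with the load: R3‖R_L = 3.857 kΩ.
Below node A the resistance is R2 + (R3‖R_L) = 74.16 kΩ, so V_A = 12.3 × 74.16/83.06 = 10.98 V.
Then V_B = V_A × (R3‖R_L)/(R2 + R3‖R_L) = 10.98 × 3.857/74.16 = 0.571 V.

V ≈ 0.571 V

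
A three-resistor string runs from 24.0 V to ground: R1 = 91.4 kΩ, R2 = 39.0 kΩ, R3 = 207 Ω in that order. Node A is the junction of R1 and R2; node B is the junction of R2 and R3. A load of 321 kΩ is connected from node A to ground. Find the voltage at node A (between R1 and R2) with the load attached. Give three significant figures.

Below node A the series string R2+R3 = 39210 Ω sits in parallel with the 321000 Ω load: 34940 Ω.
V_A = 24.0 × 34940/(91400 + 34940) = 6.64 V.

V ≈ 6.64 V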